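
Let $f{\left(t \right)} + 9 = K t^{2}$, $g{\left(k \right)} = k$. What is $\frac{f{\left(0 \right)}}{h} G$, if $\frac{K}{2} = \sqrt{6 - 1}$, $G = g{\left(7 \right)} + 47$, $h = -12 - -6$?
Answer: $81$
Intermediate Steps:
$h = -6$ ($h = -12 + 6 = -6$)
$G = 54$ ($G = 7 + 47 = 54$)
$K = 2 \sqrt{5}$ ($K = 2 \sqrt{6 - 1} = 2 \sqrt{5} \approx 4.4721$)
$f{\left(t \right)} = -9 + 2 \sqrt{5} t^{2}$
$\frac{f{\left(0 \right)}}{h} G = \frac{-9 + 2 \sqrt{5} \cdot 0^{2}}{-6} \cdot 54 = - \frac{-9 + 2 \sqrt{5} \cdot 0}{6} \cdot 54 = - \frac{-9 + 0}{6} \cdot 54 = \left(- \frac{1}{6}\right) \left(-9\right) 54 = \frac{3}{2} \cdot 54 = 81$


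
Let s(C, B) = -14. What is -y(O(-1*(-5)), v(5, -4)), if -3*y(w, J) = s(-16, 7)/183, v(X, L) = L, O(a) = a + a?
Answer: -14/549 ≈ -0.025501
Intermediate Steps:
O(a) = 2*a
y(w, J) = 14/549 (y(w, J) = -(-14)/(3*183) = -⅓*(-14/183) = 14/549)
-y(O(-1*(-5)), v(5, -4)) = -1*14/549 = -14/549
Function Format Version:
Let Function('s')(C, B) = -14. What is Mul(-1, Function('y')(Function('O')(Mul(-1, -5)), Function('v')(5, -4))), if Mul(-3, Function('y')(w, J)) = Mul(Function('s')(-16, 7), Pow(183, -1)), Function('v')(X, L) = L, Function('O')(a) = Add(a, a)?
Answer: Rational(-14, 549) ≈ -0.025501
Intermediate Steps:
Function('O')(a) = Mul(2, a)
Function('y')(w, J) = Rational(14, 549) (Function('y')(w, J) = Mul(Rational(-1, 3), Mul(-14, Pow(183, -1))) = Mul(Rational(-1, 3), Mul(-14, Rational(1, 183))) = Mul(Rational(-1, 3), Rational(-14, 183)) = Rational(14, 549))
Mul(-1, Function('y')(Function('O')(Mul(-1, -5)), Function('v')(5, -4))) = Mul(-1, Rational(14, 549)) = Rational(-14, 549)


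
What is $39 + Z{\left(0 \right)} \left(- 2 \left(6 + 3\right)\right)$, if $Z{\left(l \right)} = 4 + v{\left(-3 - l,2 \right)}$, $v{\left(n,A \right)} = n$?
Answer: $21$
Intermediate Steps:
$Z{\left(l \right)} = 1 - l$ ($Z{\left(l \right)} = 4 - \left(3 + l\right) = 1 - l$)
$39 + Z{\left(0 \right)} \left(- 2 \left(6 + 3\right)\right) = 39 + \left(1 - 0\right) \left(- 2 \left(6 + 3\right)\right) = 39 + \left(1 + 0\right) \left(\left(-2\right) 9\right) = 39 + 1 \left(-18\right) = 39 - 18 = 21$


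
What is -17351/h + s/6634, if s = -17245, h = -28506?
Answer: -94119859/47277201 ≈ -1.9908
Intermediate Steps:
-17351/h + s/6634 = -17351/(-28506) - 17245/6634 = -17351*(-1/28506) - 17245*1/6634 = 17351/28506 - 17245/6634 = -94119859/47277201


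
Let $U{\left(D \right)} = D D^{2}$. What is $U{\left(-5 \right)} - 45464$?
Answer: $-45589$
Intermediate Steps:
$U{\left(D \right)} = D^{3}$
$U{\left(-5 \right)} - 45464 = \left(-5\right)^{3} - 45464 = -125 - 45464 = -45589$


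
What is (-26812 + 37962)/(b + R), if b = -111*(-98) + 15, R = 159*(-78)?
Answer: -11150/1509 ≈ -7.3890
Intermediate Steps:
R = -12402
b = 10893 (b = 10878 + 15 = 10893)
(-26812 + 37962)/(b + R) = (-26812 + 37962)/(10893 - 12402) = 11150/(-1509) = 11150*(-1/1509) = -11150/1509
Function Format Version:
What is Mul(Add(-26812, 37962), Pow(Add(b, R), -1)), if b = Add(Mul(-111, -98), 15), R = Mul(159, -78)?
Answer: Rational(-11150, 1509) ≈ -7.3890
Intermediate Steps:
R = -12402
b = 10893 (b = Add(10878, 15) = 10893)
Mul(Add(-26812, 37962), Pow(Add(b, R), -1)) = Mul(Add(-26812, 37962), Pow(Add(10893, -12402), -1)) = Mul(11150, Pow(-1509, -1)) = Mul(11150, Rational(-1, 1509)) = Rational(-11150, 1509)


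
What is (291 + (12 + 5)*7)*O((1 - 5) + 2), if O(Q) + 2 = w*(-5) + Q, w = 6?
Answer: -13940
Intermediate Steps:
O(Q) = -32 + Q (O(Q) = -2 + (6*(-5) + Q) = -2 + (-30 + Q) = -32 + Q)
(291 + (12 + 5)*7)*O((1 - 5) + 2) = (291 + (12 + 5)*7)*(-32 + ((1 - 5) + 2)) = (291 + 17*7)*(-32 + (-4 + 2)) = (291 + 119)*(-32 - 2) = 410*(-34) = -13940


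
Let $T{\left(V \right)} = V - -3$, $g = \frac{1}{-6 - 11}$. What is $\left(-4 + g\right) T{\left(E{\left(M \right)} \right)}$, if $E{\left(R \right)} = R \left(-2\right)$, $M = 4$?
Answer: $\frac{345}{17} \approx 20.294$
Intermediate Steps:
$E{\left(R \right)} = - 2 R$
$g = - \frac{1}{17}$ ($g = \frac{1}{-17} = - \frac{1}{17} \approx -0.058824$)
$T{\left(V \right)} = 3 + V$ ($T{\left(V \right)} = V + 3 = 3 + V$)
$\left(-4 + g\right) T{\left(E{\left(M \right)} \right)} = \left(-4 - \frac{1}{17}\right) \left(3 - 8\right) = - \frac{69 \left(3 - 8\right)}{17} = \left(- \frac{69}{17}\right) \left(-5\right) = \frac{345}{17}$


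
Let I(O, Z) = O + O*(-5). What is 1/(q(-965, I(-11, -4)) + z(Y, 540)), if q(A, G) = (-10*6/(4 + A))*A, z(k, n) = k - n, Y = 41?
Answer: -961/537439 ≈ -0.0017881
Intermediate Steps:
I(O, Z) = -4*O (I(O, Z) = O - 5*O = -4*O)
q(A, G) = -60*A/(4 + A) (q(A, G) = (-60/(4 + A))*A = -60*A/(4 + A))
1/(q(-965, I(-11, -4)) + z(Y, 540)) = 1/(-60*(-965)/(4 - 965) + (41 - 1*540)) = 1/(-60*(-965)/(-961) + (41 - 540)) = 1/(-60*(-965)*(-1/961) - 499) = 1/(-57900/961 - 499) = 1/(-537439/961) = -961/537439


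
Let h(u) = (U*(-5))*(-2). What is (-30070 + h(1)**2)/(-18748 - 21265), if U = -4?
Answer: 28470/40013 ≈ 0.71152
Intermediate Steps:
h(u) = -40 (h(u) = -4*(-5)*(-2) = 20*(-2) = -40)
(-30070 + h(1)**2)/(-18748 - 21265) = (-30070 + (-40)**2)/(-18748 - 21265) = (-30070 + 1600)/(-40013) = -28470*(-1/40013) = 28470/40013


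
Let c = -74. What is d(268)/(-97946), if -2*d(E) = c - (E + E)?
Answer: -305/97946 ≈ -0.0031140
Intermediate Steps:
d(E) = 37 + E (d(E) = -(-74 - (E + E))/2 = -(-74 - 2*E)/2 = 37 + E)
d(268)/(-97946) = (37 + 268)/(-97946) = 305*(-1/97946) = -305/97946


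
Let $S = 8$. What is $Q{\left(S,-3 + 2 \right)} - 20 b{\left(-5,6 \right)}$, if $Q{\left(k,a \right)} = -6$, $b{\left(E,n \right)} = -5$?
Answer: $94$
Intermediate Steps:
$Q{\left(S,-3 + 2 \right)} - 20 b{\left(-5,6 \right)} = -6 - -100 = -6 + 100 = 94$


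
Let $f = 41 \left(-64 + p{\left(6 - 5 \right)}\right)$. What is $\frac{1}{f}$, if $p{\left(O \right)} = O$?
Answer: $- \frac{1}{2583} \approx -0.00038715$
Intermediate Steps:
$f = -2583$ ($f = 41 \left(-64 + \left(6 - 5\right)\right) = 41 \left(-64 + 1\right) = 41 \left(-63\right) = -2583$)
$\frac{1}{f} = \frac{1}{-2583} = - \frac{1}{2583}$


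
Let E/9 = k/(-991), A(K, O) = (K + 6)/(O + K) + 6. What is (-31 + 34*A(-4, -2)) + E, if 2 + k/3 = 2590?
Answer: 271007/2973 ≈ 91.156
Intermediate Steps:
k = 7764 (k = -6 + 3*2590 = -6 + 7770 = 7764)
A(K, O) = 6 + (6 + K)/(K + O) (A(K, O) = (6 + K)/(K + O) + 6 = 6 + (6 + K)/(K + O))
E = -69876/991 (E = 9*(7764/(-991)) = 9*(7764*(-1/991)) = 9*(-7764/991) = -69876/991 ≈ -70.511)
(-31 + 34*A(-4, -2)) + E = (-31 + 34*((6 + 6*(-2) + 7*(-4))/(-4 - 2))) - 69876/991 = (-31 + 34*((6 - 12 - 28)/(-6))) - 69876/991 = (-31 + 34*(-⅙*(-34))) - 69876/991 = (-31 + 34*(17/3)) - 69876/991 = (-31 + 578/3) - 69876/991 = 485/3 - 69876/991 = 271007/2973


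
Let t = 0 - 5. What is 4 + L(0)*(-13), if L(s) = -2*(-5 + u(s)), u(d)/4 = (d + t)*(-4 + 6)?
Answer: -1166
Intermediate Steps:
t = -5
u(d) = -40 + 8*d (u(d) = 4*((d - 5)*(-4 + 6)) = 4*((-5 + d)*2) = 4*(-10 + 2*d) = -40 + 8*d)
L(s) = 90 - 16*s (L(s) = -2*(-5 + (-40 + 8*s)) = -2*(-45 + 8*s) = 90 - 16*s)
4 + L(0)*(-13) = 4 + (90 - 16*0)*(-13) = 4 + (90 + 0)*(-13) = 4 + 90*(-13) = 4 - 1170 = -1166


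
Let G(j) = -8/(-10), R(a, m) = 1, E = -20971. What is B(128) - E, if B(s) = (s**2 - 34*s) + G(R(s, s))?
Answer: 165019/5 ≈ 33004.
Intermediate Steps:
G(j) = 4/5 (G(j) = -8*(-1/10) = 4/5)
B(s) = 4/5 + s**2 - 34*s (B(s) = (s**2 - 34*s) + 4/5 = 4/5 + s**2 - 34*s)
B(128) - E = (4/5 + 128**2 - 34*128) - 1*(-20971) = (4/5 + 16384 - 4352) + 20971 = 60164/5 + 20971 = 165019/5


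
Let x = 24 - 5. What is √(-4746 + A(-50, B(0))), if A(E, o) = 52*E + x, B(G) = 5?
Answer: I*√7327 ≈ 85.598*I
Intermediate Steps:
x = 19
A(E, o) = 19 + 52*E (A(E, o) = 52*E + 19 = 19 + 52*E)
√(-4746 + A(-50, B(0))) = √(-4746 + (19 + 52*(-50))) = √(-4746 + (19 - 2600)) = √(-4746 - 2581) = √(-7327) = I*√7327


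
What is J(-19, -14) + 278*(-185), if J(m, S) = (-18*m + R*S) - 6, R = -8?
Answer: -50982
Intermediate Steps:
J(m, S) = -6 - 18*m - 8*S (J(m, S) = (-18*m - 8*S) - 6 = -6 - 18*m - 8*S)
J(-19, -14) + 278*(-185) = (-6 - 18*(-19) - 8*(-14)) + 278*(-185) = (-6 + 342 + 112) - 51430 = 448 - 51430 = -50982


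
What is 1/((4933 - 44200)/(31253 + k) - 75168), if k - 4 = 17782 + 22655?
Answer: -7966/598792651 ≈ -1.3303e-5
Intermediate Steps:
k = 40441 (k = 4 + (17782 + 22655) = 4 + 40437 = 40441)
1/((4933 - 44200)/(31253 + k) - 75168) = 1/((4933 - 44200)/(31253 + 40441) - 75168) = 1/(-39267/71694 - 75168) = 1/(-39267*1/71694 - 75168) = 1/(-4363/7966 - 75168) = 1/(-598792651/7966) = -7966/598792651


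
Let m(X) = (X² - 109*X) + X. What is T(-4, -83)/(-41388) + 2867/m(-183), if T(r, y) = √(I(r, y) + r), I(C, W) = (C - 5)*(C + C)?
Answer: 47/873 - √17/20694 ≈ 0.053638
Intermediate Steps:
I(C, W) = 2*C*(-5 + C) (I(C, W) = (-5 + C)*(2*C) = 2*C*(-5 + C))
m(X) = X² - 108*X
T(r, y) = √(r + 2*r*(-5 + r)) (T(r, y) = √(2*r*(-5 + r) + r) = √(r + 2*r*(-5 + r)))
T(-4, -83)/(-41388) + 2867/m(-183) = √(-4*(-9 + 2*(-4)))/(-41388) + 2867/((-183*(-108 - 183))) = √(-4*(-9 - 8))*(-1/41388) + 2867/((-183*(-291))) = √(-4*(-17))*(-1/41388) + 2867/53253 = √68*(-1/41388) + 2867*(1/53253) = (2*√17)*(-1/41388) + 47/873 = -√17/20694 + 47/873 = 47/873 - √17/20694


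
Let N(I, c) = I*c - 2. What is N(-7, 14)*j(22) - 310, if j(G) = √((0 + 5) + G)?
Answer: -310 - 300*√3 ≈ -829.62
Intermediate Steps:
j(G) = √(5 + G)
N(I, c) = -2 + I*c
N(-7, 14)*j(22) - 310 = (-2 - 7*14)*√(5 + 22) - 310 = (-2 - 98)*√27 - 310 = -300*√3 - 310 = -310 - 300*√3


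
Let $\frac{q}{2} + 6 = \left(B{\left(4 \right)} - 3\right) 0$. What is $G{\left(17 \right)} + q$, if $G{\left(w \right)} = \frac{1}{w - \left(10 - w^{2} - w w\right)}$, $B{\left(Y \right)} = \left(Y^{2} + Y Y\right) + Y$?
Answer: $- \frac{7019}{585} \approx -11.998$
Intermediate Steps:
$B{\left(Y \right)} = Y + 2 Y^{2}$ ($B{\left(Y \right)} = \left(Y^{2} + Y^{2}\right) + Y = 2 Y^{2} + Y = Y + 2 Y^{2}$)
$G{\left(w \right)} = \frac{1}{-10 + w + 2 w^{2}}$ ($G{\left(w \right)} = \frac{1}{w + \left(\left(w^{2} + w^{2}\right) - 10\right)} = \frac{1}{w + \left(2 w^{2} - 10\right)} = \frac{1}{w + \left(-10 + 2 w^{2}\right)} = \frac{1}{-10 + w + 2 w^{2}}$)
$q = -12$ ($q = -12 + 2 \left(4 \left(1 + 2 \cdot 4\right) - 3\right) 0 = -12 + 2 \left(4 \left(1 + 8\right) - 3\right) 0 = -12 + 2 \left(4 \cdot 9 - 3\right) 0 = -12 + 2 \left(36 - 3\right) 0 = -12 + 2 \cdot 33 \cdot 0 = -12 + 2 \cdot 0 = -12 + 0 = -12$)
$G{\left(17 \right)} + q = \frac{1}{-10 + 17 + 2 \cdot 17^{2}} - 12 = \frac{1}{-10 + 17 + 2 \cdot 289} - 12 = \frac{1}{-10 + 17 + 578} - 12 = \frac{1}{585} - 12 = - \frac{7019}{585}$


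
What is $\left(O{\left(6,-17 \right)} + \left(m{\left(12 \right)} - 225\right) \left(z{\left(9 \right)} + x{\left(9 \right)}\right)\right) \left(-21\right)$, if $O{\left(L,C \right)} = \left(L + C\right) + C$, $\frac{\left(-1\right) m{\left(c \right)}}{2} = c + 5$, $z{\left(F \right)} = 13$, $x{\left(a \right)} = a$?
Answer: $120246$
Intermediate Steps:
$m{\left(c \right)} = -10 - 2 c$ ($m{\left(c \right)} = - 2 \left(c + 5\right) = - 2 \left(5 + c\right) = -10 - 2 c$)
$O{\left(L,C \right)} = L + 2 C$ ($O{\left(L,C \right)} = \left(C + L\right) + C = L + 2 C$)
$\left(O{\left(6,-17 \right)} + \left(m{\left(12 \right)} - 225\right) \left(z{\left(9 \right)} + x{\left(9 \right)}\right)\right) \left(-21\right) = \left(\left(6 + 2 \left(-17\right)\right) + \left(\left(-10 - 24\right) - 225\right) \left(13 + 9\right)\right) \left(-21\right) = \left(\left(6 - 34\right) + \left(\left(-10 - 24\right) - 225\right) 22\right) \left(-21\right) = \left(-28 + \left(-34 - 225\right) 22\right) \left(-21\right) = \left(-28 - 5698\right) \left(-21\right) = \left(-5726\right) \left(-21\right) = 120246$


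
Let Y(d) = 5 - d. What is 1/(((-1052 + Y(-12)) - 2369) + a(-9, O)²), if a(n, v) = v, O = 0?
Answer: -1/3404 ≈ -0.00029377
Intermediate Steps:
1/(((-1052 + Y(-12)) - 2369) + a(-9, O)²) = 1/(((-1052 + (5 - 1*(-12))) - 2369) + 0²) = 1/(((-1052 + (5 + 12)) - 2369) + 0) = 1/(((-1052 + 17) - 2369) + 0) = 1/((-1035 - 2369) + 0) = 1/(-3404 + 0) = 1/(-3404) = -1/3404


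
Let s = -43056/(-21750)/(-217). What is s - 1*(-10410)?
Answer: 8188759074/786625 ≈ 10410.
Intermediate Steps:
s = -7176/786625 (s = -43056*(-1/21750)*(-1/217) = (7176/3625)*(-1/217) = -7176/786625 ≈ -0.0091225)
s - 1*(-10410) = -7176/786625 - 1*(-10410) = -7176/786625 + 10410 = 8188759074/786625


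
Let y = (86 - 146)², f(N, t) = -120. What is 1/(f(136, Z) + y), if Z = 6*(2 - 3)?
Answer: 1/3480 ≈ 0.00028736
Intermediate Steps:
Z = -6 (Z = 6*(-1) = -6)
y = 3600 (y = (-60)² = 3600)
1/(f(136, Z) + y) = 1/(-120 + 3600) = 1/3480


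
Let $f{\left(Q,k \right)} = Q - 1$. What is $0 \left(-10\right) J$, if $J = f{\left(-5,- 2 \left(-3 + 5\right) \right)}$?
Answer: $0$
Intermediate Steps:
$f{\left(Q,k \right)} = -1 + Q$
$J = -6$ ($J = -1 - 5 = -6$)
$0 \left(-10\right) J = 0 \left(-10\right) \left(-6\right) = 0 \left(-6\right) = 0$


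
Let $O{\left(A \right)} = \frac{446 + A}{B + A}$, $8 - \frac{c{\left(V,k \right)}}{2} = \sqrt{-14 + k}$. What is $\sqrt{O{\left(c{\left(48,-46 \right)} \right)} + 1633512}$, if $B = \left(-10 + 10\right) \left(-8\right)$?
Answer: $\frac{\sqrt{2} \sqrt{\frac{13068327 - 3267026 i \sqrt{15}}{4 - i \sqrt{15}}}}{2} \approx 1278.1 + 0.0054496 i$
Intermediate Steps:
$B = 0$ ($B = 0 \left(-8\right) = 0$)
$c{\left(V,k \right)} = 16 - 2 \sqrt{-14 + k}$
$O{\left(A \right)} = \frac{446 + A}{A}$ ($O{\left(A \right)} = \frac{446 + A}{0 + A} = \frac{446 + A}{A}$)
$\sqrt{O{\left(c{\left(48,-46 \right)} \right)} + 1633512} = \sqrt{\frac{446 + \left(16 - 2 \sqrt{-14 - 46}\right)}{16 - 2 \sqrt{-14 - 46}} + 1633512} = \sqrt{\frac{446 + \left(16 - 2 \sqrt{-60}\right)}{16 - 2 \sqrt{-60}} + 1633512} = \sqrt{\frac{446 + \left(16 - 2 \cdot 2 i \sqrt{15}\right)}{16 - 2 \cdot 2 i \sqrt{15}} + 1633512} = \sqrt{\frac{446 + \left(16 - 4 i \sqrt{15}\right)}{16 - 4 i \sqrt{15}} + 1633512} = \sqrt{\frac{462 - 4 i \sqrt{15}}{16 - 4 i \sqrt{15}} + 1633512} = \sqrt{1633512 + \frac{462 - 4 i \sqrt{15}}{16 - 4 i \sqrt{15}}}$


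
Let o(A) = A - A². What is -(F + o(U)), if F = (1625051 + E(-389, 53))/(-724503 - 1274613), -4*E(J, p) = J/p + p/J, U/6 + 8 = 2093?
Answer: 12899514532518552959/82431549144 ≈ 1.5649e+8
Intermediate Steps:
U = 12510 (U = -48 + 6*2093 = -48 + 12558 = 12510)
E(J, p) = -J/(4*p) - p/(4*J) (E(J, p) = -(J/p + p/J)/4 = -J/(4*p) - p/(4*J))
F = -67007429999/82431549144 (F = (1625051 + (-¼*(-389)/53 - ¼*53/(-389)))/(-724503 - 1274613) = (1625051 + (-¼*(-389)*1/53 - ¼*53*(-1/389)))/(-1999116) = (1625051 + (389/212 + 53/1556))*(-1/1999116) = (1625051 + 77065/41234)*(-1/1999116) = (67007429999/41234)*(-1/1999116) = -67007429999/82431549144 ≈ -0.81289)
-(F + o(U)) = -(-67007429999/82431549144 + 12510*(1 - 1*12510)) = -(-67007429999/82431549144 + 12510*(1 - 12510)) = -(-67007429999/82431549144 + 12510*(-12509)) = -(-67007429999/82431549144 - 156487590) = -1*(-12899514532518552959/82431549144) = 12899514532518552959/82431549144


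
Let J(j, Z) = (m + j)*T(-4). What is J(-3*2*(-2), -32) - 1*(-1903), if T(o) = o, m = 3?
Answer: 1843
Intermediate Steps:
J(j, Z) = -12 - 4*j (J(j, Z) = (3 + j)*(-4) = -12 - 4*j)
J(-3*2*(-2), -32) - 1*(-1903) = (-12 - 4*(-3*2)*(-2)) - 1*(-1903) = (-12 - (-24)*(-2)) + 1903 = (-12 - 4*12) + 1903 = (-12 - 48) + 1903 = -60 + 1903 = 1843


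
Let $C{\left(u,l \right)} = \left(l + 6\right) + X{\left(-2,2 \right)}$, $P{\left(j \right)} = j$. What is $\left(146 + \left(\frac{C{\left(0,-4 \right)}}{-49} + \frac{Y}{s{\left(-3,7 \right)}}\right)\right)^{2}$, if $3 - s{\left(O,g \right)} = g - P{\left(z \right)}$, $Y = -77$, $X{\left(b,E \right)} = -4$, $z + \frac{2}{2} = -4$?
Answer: $\frac{4648103329}{194481} \approx 23900.0$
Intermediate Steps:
$z = -5$ ($z = -1 - 4 = -5$)
$s{\left(O,g \right)} = -2 - g$ ($s{\left(O,g \right)} = 3 - \left(g - -5\right) = 3 - \left(g + 5\right) = 3 - \left(5 + g\right) = -2 - g$)
$C{\left(u,l \right)} = 2 + l$ ($C{\left(u,l \right)} = \left(l + 6\right) - 4 = \left(6 + l\right) - 4 = 2 + l$)
$\left(146 + \left(\frac{C{\left(0,-4 \right)}}{-49} + \frac{Y}{s{\left(-3,7 \right)}}\right)\right)^{2} = \left(146 - \left(\frac{77}{-2 - 7} - \frac{2 - 4}{-49}\right)\right)^{2} = \left(146 - \left(- \frac{2}{49} + \frac{77}{-2 - 7}\right)\right)^{2} = \left(146 - \left(- \frac{2}{49} + \frac{77}{-9}\right)\right)^{2} = \left(146 + \left(\frac{2}{49} - - \frac{77}{9}\right)\right)^{2} = \left(146 + \left(\frac{2}{49} + \frac{77}{9}\right)\right)^{2} = \left(146 + \frac{3791}{441}\right)^{2} = \left(\frac{68177}{441}\right)^{2} = \frac{4648103329}{194481}$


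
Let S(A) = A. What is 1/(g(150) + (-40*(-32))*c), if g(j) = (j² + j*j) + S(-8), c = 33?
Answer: 1/87232 ≈ 1.1464e-5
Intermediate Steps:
g(j) = -8 + 2*j² (g(j) = (j² + j*j) - 8 = (j² + j²) - 8 = 2*j² - 8 = -8 + 2*j²)
1/(g(150) + (-40*(-32))*c) = 1/((-8 + 2*150²) - 40*(-32)*33) = 1/((-8 + 2*22500) + 1280*33) = 1/((-8 + 45000) + 42240) = 1/(44992 + 42240) = 1/87232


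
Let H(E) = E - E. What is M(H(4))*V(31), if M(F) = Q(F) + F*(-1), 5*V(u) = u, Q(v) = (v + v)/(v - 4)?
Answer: 0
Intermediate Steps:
H(E) = 0
Q(v) = 2*v/(-4 + v) (Q(v) = (2*v)/(-4 + v) = 2*v/(-4 + v))
V(u) = u/5
M(F) = -F + 2*F/(-4 + F) (M(F) = 2*F/(-4 + F) + F*(-1) = 2*F/(-4 + F) - F = -F + 2*F/(-4 + F))
M(H(4))*V(31) = (0*(6 - 1*0)/(-4 + 0))*((⅕)*31) = (0*(6 + 0)/(-4))*(31/5) = (0*(-¼)*6)*(31/5) = 0*(31/5) = 0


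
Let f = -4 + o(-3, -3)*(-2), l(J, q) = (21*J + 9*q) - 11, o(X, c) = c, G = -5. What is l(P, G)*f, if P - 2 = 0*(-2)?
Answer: -28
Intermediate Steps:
P = 2 (P = 2 + 0*(-2) = 2 + 0 = 2)
l(J, q) = -11 + 9*q + 21*J (l(J, q) = (9*q + 21*J) - 11 = -11 + 9*q + 21*J)
f = 2 (f = -4 - 3*(-2) = -4 + 6 = 2)
l(P, G)*f = (-11 + 9*(-5) + 21*2)*2 = (-11 - 45 + 42)*2 = -14*2 = -28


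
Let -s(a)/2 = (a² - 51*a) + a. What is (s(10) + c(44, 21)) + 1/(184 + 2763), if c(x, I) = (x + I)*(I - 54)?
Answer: -3963714/2947 ≈ -1345.0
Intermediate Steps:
s(a) = -2*a² + 100*a (s(a) = -2*((a² - 51*a) + a) = -2*(a² - 50*a) = -2*a² + 100*a)
c(x, I) = (-54 + I)*(I + x) (c(x, I) = (I + x)*(-54 + I) = (-54 + I)*(I + x))
(s(10) + c(44, 21)) + 1/(184 + 2763) = (2*10*(50 - 1*10) + (21² - 54*21 - 54*44 + 21*44)) + 1/(184 + 2763) = (2*10*(50 - 10) + (441 - 1134 - 2376 + 924)) + 1/2947 = (2*10*40 - 2145) + 1/2947 = (800 - 2145) + 1/2947 = -1345 + 1/2947 = -3963714/2947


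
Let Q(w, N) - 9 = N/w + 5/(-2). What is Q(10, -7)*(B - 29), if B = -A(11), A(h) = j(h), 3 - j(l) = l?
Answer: -609/5 ≈ -121.80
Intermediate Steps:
j(l) = 3 - l
A(h) = 3 - h
B = 8 (B = -(3 - 1*11) = -(3 - 11) = -1*(-8) = 8)
Q(w, N) = 13/2 + N/w (Q(w, N) = 9 + (N/w + 5/(-2)) = 9 + (N/w + 5*(-½)) = 9 + (N/w - 5/2) = 9 + (-5/2 + N/w) = 13/2 + N/w)
Q(10, -7)*(B - 29) = (13/2 - 7/10)*(8 - 29) = (13/2 - 7*⅒)*(-21) = (13/2 - 7/10)*(-21) = (29/5)*(-21) = -609/5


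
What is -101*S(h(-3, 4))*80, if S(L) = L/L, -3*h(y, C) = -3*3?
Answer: -8080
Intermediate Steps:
h(y, C) = 3 (h(y, C) = -(-1)*3 = -⅓*(-9) = 3)
S(L) = 1
-101*S(h(-3, 4))*80 = -101*1*80 = -101*80 = -8080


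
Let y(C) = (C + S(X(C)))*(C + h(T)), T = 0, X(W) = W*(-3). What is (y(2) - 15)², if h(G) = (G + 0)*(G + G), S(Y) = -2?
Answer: 225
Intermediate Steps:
X(W) = -3*W
h(G) = 2*G² (h(G) = G*(2*G) = 2*G²)
y(C) = C*(-2 + C) (y(C) = (C - 2)*(C + 2*0²) = (-2 + C)*(C + 2*0) = (-2 + C)*(C + 0) = (-2 + C)*C = C*(-2 + C))
(y(2) - 15)² = (2*(-2 + 2) - 15)² = (2*0 - 15)² = (0 - 15)² = (-15)² = 225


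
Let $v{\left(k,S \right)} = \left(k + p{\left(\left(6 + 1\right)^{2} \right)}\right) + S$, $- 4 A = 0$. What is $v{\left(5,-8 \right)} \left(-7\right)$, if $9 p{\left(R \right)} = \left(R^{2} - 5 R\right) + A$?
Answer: $- \frac{14903}{9} \approx -1655.9$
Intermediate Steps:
$A = 0$ ($A = \left(- \frac{1}{4}\right) 0 = 0$)
$p{\left(R \right)} = - \frac{5 R}{9} + \frac{R^{2}}{9}$ ($p{\left(R \right)} = \frac{\left(R^{2} - 5 R\right) + 0}{9} = \frac{R^{2} - 5 R}{9} = - \frac{5 R}{9} + \frac{R^{2}}{9}$)
$v{\left(k,S \right)} = \frac{2156}{9} + S + k$ ($v{\left(k,S \right)} = \left(k + \frac{\left(6 + 1\right)^{2} \left(-5 + \left(6 + 1\right)^{2}\right)}{9}\right) + S = \left(k + \frac{7^{2} \left(-5 + 7^{2}\right)}{9}\right) + S = \left(k + \frac{1}{9} \cdot 49 \left(-5 + 49\right)\right) + S = \left(k + \frac{1}{9} \cdot 49 \cdot 44\right) + S = \left(k + \frac{2156}{9}\right) + S = \left(\frac{2156}{9} + k\right) + S = \frac{2156}{9} + S + k$)
$v{\left(5,-8 \right)} \left(-7\right) = \left(\frac{2156}{9} - 8 + 5\right) \left(-7\right) = \frac{2129}{9} \left(-7\right) = - \frac{14903}{9}$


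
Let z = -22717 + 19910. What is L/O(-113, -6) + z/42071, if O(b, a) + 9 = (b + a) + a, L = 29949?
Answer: -18811351/84142 ≈ -223.57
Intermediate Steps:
O(b, a) = -9 + b + 2*a (O(b, a) = -9 + ((b + a) + a) = -9 + ((a + b) + a) = -9 + (b + 2*a) = -9 + b + 2*a)
z = -2807
L/O(-113, -6) + z/42071 = 29949/(-9 - 113 + 2*(-6)) - 2807/42071 = 29949/(-9 - 113 - 12) - 2807*1/42071 = 29949/(-134) - 2807/42071 = 29949*(-1/134) - 2807/42071 = -447/2 - 2807/42071 = -18811351/84142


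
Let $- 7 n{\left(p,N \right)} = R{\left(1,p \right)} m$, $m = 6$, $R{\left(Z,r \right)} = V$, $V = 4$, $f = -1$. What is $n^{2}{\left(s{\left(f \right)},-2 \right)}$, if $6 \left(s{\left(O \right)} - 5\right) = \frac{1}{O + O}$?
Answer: $\frac{576}{49} \approx 11.755$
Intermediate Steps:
$R{\left(Z,r \right)} = 4$
$s{\left(O \right)} = 5 + \frac{1}{12 O}$ ($s{\left(O \right)} = 5 + \frac{1}{6 \left(O + O\right)} = 5 + \frac{1}{6 \cdot 2 O} = 5 + \frac{\frac{1}{2} \frac{1}{O}}{6} = 5 + \frac{1}{12 O}$)
$n{\left(p,N \right)} = - \frac{24}{7}$ ($n{\left(p,N \right)} = - \frac{4 \cdot 6}{7} = \left(- \frac{1}{7}\right) 24 = - \frac{24}{7}$)
$n^{2}{\left(s{\left(f \right)},-2 \right)} = \left(- \frac{24}{7}\right)^{2} = \frac{576}{49}$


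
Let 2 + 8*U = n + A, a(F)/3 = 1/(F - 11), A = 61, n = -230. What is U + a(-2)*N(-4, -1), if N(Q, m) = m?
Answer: -2199/104 ≈ -21.144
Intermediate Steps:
a(F) = 3/(-11 + F) (a(F) = 3/(F - 11) = 3/(-11 + F))
U = -171/8 (U = -¼ + (-230 + 61)/8 = -¼ + (⅛)*(-169) = -¼ - 169/8 = -171/8 ≈ -21.375)
U + a(-2)*N(-4, -1) = -171/8 + (3/(-11 - 2))*(-1) = -171/8 + (3/(-13))*(-1) = -171/8 + (3*(-1/13))*(-1) = -171/8 - 3/13*(-1) = -171/8 + 3/13 = -2199/104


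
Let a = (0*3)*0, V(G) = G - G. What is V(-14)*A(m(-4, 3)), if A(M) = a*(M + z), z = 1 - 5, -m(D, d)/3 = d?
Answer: 0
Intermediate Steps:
V(G) = 0
m(D, d) = -3*d
a = 0 (a = 0*0 = 0)
z = -4
A(M) = 0 (A(M) = 0*(M - 4) = 0*(-4 + M) = 0)
V(-14)*A(m(-4, 3)) = 0*0 = 0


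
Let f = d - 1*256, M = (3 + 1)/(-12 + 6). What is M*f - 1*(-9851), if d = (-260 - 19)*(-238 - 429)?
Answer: -342121/3 ≈ -1.1404e+5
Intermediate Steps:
d = 186093 (d = -279*(-667) = 186093)
M = -⅔ (M = 4/(-6) = 4*(-⅙) = -⅔ ≈ -0.66667)
f = 185837 (f = 186093 - 1*256 = 186093 - 256 = 185837)
M*f - 1*(-9851) = -⅔*185837 - 1*(-9851) = -371674/3 + 9851 = -342121/3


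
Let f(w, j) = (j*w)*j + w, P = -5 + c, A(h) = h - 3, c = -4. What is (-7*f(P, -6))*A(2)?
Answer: -2331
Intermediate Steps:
A(h) = -3 + h
P = -9 (P = -5 - 4 = -9)
f(w, j) = w + w*j² (f(w, j) = w*j² + w = w + w*j²)
(-7*f(P, -6))*A(2) = (-(-63)*(1 + (-6)²))*(-3 + 2) = -(-63)*(1 + 36)*(-1) = -(-63)*37*(-1) = -7*(-333)*(-1) = 2331*(-1) = -2331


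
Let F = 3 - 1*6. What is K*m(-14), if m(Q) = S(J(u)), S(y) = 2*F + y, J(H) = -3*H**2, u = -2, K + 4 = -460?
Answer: 8352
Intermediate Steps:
K = -464 (K = -4 - 460 = -464)
F = -3 (F = 3 - 6 = -3)
S(y) = -6 + y (S(y) = 2*(-3) + y = -6 + y)
m(Q) = -18 (m(Q) = -6 - 3*(-2)**2 = -6 - 3*4 = -6 - 12 = -18)
K*m(-14) = -464*(-18) = 8352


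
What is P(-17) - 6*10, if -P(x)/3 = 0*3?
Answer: -60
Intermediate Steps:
P(x) = 0 (P(x) = -0*3 = -3*0 = 0)
P(-17) - 6*10 = 0 - 6*10 = 0 - 1*60 = 0 - 60 = -60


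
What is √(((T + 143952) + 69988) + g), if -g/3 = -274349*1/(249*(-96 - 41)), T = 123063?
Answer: 2*√10892811823361/11371 ≈ 580.50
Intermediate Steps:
g = -274349/11371 (g = -(-823047)/(249*(-96 - 41)) = -(-823047)/(249*(-137)) = -(-823047)/(-34113) = -(-823047)*(-1)/34113 = -3*274349/34113 = -274349/11371 ≈ -24.127)
√(((T + 143952) + 69988) + g) = √(((123063 + 143952) + 69988) - 274349/11371) = √((267015 + 69988) - 274349/11371) = √(337003 - 274349/11371) = √(3831786764/11371) = 2*√10892811823361/11371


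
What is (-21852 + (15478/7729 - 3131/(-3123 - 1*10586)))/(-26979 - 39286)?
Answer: 2315132939171/7021231394165 ≈ 0.32973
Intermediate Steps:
(-21852 + (15478/7729 - 3131/(-3123 - 1*10586)))/(-26979 - 39286) = (-21852 + (15478*(1/7729) - 3131/(-3123 - 10586)))/(-66265) = (-21852 + (15478/7729 - 3131/(-13709)))*(-1/66265) = (-21852 + (15478/7729 - 3131*(-1/13709)))*(-1/66265) = (-21852 + (15478/7729 + 3131/13709))*(-1/66265) = (-21852 + 236387401/105956861)*(-1/66265) = -2315132939171/105956861*(-1/66265) = 2315132939171/7021231394165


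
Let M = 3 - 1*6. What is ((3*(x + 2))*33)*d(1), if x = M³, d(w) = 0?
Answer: 0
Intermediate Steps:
M = -3 (M = 3 - 6 = -3)
x = -27 (x = (-3)³ = -27)
((3*(x + 2))*33)*d(1) = ((3*(-27 + 2))*33)*0 = ((3*(-25))*33)*0 = -75*33*0 = -2475*0 = 0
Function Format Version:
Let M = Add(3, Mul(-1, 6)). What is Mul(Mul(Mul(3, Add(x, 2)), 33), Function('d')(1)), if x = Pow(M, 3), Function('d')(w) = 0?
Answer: 0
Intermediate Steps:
M = -3 (M = Add(3, -6) = -3)
x = -27 (x = Pow(-3, 3) = -27)
Mul(Mul(Mul(3, Add(x, 2)), 33), Function('d')(1)) = Mul(Mul(Mul(3, Add(-27, 2)), 33), 0) = Mul(Mul(Mul(3, -25), 33), 0) = Mul(Mul(-75, 33), 0) = Mul(-2475, 0) = 0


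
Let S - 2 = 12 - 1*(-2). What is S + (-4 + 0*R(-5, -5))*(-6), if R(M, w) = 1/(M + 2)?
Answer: 40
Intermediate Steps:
S = 16 (S = 2 + (12 - 1*(-2)) = 2 + (12 + 2) = 2 + 14 = 16)
R(M, w) = 1/(2 + M)
S + (-4 + 0*R(-5, -5))*(-6) = 16 + (-4 + 0/(2 - 5))*(-6) = 16 + (-4 + 0/(-3))*(-6) = 16 + (-4 + 0*(-1/3))*(-6) = 16 + (-4 + 0)*(-6) = 16 - 4*(-6) = 16 + 24 = 40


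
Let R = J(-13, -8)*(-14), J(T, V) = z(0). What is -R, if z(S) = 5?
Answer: 70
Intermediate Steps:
J(T, V) = 5
R = -70 (R = 5*(-14) = -70)
-R = -1*(-70) = 70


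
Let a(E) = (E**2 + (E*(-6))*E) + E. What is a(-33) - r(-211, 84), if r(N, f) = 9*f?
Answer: -6234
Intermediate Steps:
a(E) = E - 5*E**2 (a(E) = (E**2 + (-6*E)*E) + E = (E**2 - 6*E**2) + E = -5*E**2 + E = E - 5*E**2)
a(-33) - r(-211, 84) = -33*(1 - 5*(-33)) - 9*84 = -33*(1 + 165) - 1*756 = -33*166 - 756 = -5478 - 756 = -6234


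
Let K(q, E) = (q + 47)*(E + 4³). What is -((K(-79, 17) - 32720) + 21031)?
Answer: 14281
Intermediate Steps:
K(q, E) = (47 + q)*(64 + E) (K(q, E) = (47 + q)*(E + 64) = (47 + q)*(64 + E))
-((K(-79, 17) - 32720) + 21031) = -(((3008 + 47*17 + 64*(-79) + 17*(-79)) - 32720) + 21031) = -(((3008 + 799 - 5056 - 1343) - 32720) + 21031) = -((-2592 - 32720) + 21031) = -(-35312 + 21031) = -1*(-14281) = 14281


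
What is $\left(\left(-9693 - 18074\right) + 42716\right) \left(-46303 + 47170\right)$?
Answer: $12960783$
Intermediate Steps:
$\left(\left(-9693 - 18074\right) + 42716\right) \left(-46303 + 47170\right) = \left(\left(-9693 - 18074\right) + 42716\right) 867 = \left(-27767 + 42716\right) 867 = 14949 \cdot 867 = 12960783$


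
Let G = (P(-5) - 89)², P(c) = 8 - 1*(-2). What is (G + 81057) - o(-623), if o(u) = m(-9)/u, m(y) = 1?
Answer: 54386655/623 ≈ 87298.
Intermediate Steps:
P(c) = 10 (P(c) = 8 + 2 = 10)
G = 6241 (G = (10 - 89)² = (-79)² = 6241)
o(u) = 1/u
(G + 81057) - o(-623) = (6241 + 81057) - 1/(-623) = 87298 - 1*(-1/623) = 87298 + 1/623 = 54386655/623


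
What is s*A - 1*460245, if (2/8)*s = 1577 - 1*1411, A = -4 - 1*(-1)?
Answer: -462237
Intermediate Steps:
A = -3 (A = -4 + 1 = -3)
s = 664 (s = 4*(1577 - 1*1411) = 4*(1577 - 1411) = 4*166 = 664)
s*A - 1*460245 = 664*(-3) - 1*460245 = -1992 - 460245 = -462237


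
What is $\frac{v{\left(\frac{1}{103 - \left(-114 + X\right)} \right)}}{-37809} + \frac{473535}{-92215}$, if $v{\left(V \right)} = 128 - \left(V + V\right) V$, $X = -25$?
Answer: $- \frac{11657937460739}{2268741337126} \approx -5.1385$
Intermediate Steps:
$v{\left(V \right)} = 128 - 2 V^{2}$ ($v{\left(V \right)} = 128 - 2 V V = 128 - 2 V^{2}$)
$\frac{v{\left(\frac{1}{103 - \left(-114 + X\right)} \right)}}{-37809} + \frac{473535}{-92215} = \frac{128 - 2 \left(\frac{1}{103 + \left(114 - -25\right)}\right)^{2}}{-37809} + \frac{473535}{-92215} = \left(128 - 2 \left(\frac{1}{103 + \left(114 + 25\right)}\right)^{2}\right) \left(- \frac{1}{37809}\right) + 473535 \left(- \frac{1}{92215}\right) = \left(128 - 2 \left(\frac{1}{103 + 139}\right)^{2}\right) \left(- \frac{1}{37809}\right) - \frac{94707}{18443} = \left(128 - 2 \left(\frac{1}{242}\right)^{2}\right) \left(- \frac{1}{37809}\right) - \frac{94707}{18443} = \left(128 - \frac{2}{58564}\right) \left(- \frac{1}{37809}\right) - \frac{94707}{18443} = \left(128 - \frac{1}{29282}\right) \left(- \frac{1}{37809}\right) - \frac{94707}{18443} = \frac{3748095}{29282} \left(- \frac{1}{37809}\right) - \frac{94707}{18443} = - \frac{416455}{123013682} - \frac{94707}{18443} = - \frac{11657937460739}{2268741337126}$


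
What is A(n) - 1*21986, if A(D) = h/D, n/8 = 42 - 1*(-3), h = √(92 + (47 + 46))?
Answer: -21986 + √185/360 ≈ -21986.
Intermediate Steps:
h = √185 (h = √(92 + 93) = √185 ≈ 13.601)
n = 360 (n = 8*(42 - 1*(-3)) = 8*(42 + 3) = 8*45 = 360)
A(D) = √185/D
A(n) - 1*21986 = √185/360 - 1*21986 = √185*(1/360) - 21986 = √185/360 - 21986 = -21986 + √185/360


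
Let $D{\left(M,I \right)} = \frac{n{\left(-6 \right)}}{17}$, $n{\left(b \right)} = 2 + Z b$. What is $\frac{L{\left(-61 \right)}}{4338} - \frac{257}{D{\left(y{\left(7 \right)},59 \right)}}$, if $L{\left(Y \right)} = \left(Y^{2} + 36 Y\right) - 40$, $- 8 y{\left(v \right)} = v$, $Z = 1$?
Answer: $\frac{1053259}{964} \approx 1092.6$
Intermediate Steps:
$y{\left(v \right)} = - \frac{v}{8}$
$L{\left(Y \right)} = -40 + Y^{2} + 36 Y$
$n{\left(b \right)} = 2 + b$ ($n{\left(b \right)} = 2 + 1 b = 2 + b$)
$D{\left(M,I \right)} = - \frac{4}{17}$ ($D{\left(M,I \right)} = \frac{2 - 6}{17} = \left(-4\right) \frac{1}{17} = - \frac{4}{17}$)
$\frac{L{\left(-61 \right)}}{4338} - \frac{257}{D{\left(y{\left(7 \right)},59 \right)}} = \frac{-40 + \left(-61\right)^{2} + 36 \left(-61\right)}{4338} - \frac{257}{- \frac{4}{17}} = \left(-40 + 3721 - 2196\right) \frac{1}{4338} - - \frac{4369}{4} = 1485 \cdot \frac{1}{4338} + \frac{4369}{4} = \frac{165}{482} + \frac{4369}{4} = \frac{1053259}{964}$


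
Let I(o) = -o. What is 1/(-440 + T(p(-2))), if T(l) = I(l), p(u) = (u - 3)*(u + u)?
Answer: -1/460 ≈ -0.0021739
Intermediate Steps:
p(u) = 2*u*(-3 + u) (p(u) = (-3 + u)*(2*u) = 2*u*(-3 + u))
T(l) = -l
1/(-440 + T(p(-2))) = 1/(-440 - 2*(-2)*(-3 - 2)) = 1/(-440 - 2*(-2)*(-5)) = 1/(-440 - 1*20) = 1/(-440 - 20) = 1/(-460) = -1/460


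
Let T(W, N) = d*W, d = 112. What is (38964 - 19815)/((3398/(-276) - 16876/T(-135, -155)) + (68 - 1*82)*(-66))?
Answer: 1664814060/79359227 ≈ 20.978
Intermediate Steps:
T(W, N) = 112*W
(38964 - 19815)/((3398/(-276) - 16876/T(-135, -155)) + (68 - 1*82)*(-66)) = (38964 - 19815)/((3398/(-276) - 16876/(112*(-135))) + (68 - 1*82)*(-66)) = 19149/((3398*(-1/276) - 16876/(-15120)) + (68 - 82)*(-66)) = 19149/((-1699/138 - 16876*(-1/15120)) - 14*(-66)) = 19149/((-1699/138 + 4219/3780) + 924) = 19149/(-973333/86940 + 924) = 19149/(79359227/86940) = 19149*(86940/79359227) = 1664814060/79359227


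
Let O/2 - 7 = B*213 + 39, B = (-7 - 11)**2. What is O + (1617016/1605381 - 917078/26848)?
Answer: 2975773017703529/21550634544 ≈ 1.3808e+5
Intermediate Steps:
B = 324 (B = (-18)**2 = 324)
O = 138116 (O = 14 + 2*(324*213 + 39) = 14 + 2*(69012 + 39) = 14 + 2*69051 = 14 + 138102 = 138116)
O + (1617016/1605381 - 917078/26848) = 138116 + (1617016/1605381 - 917078/26848) = 138116 + (1617016*(1/1605381) - 917078*1/26848) = 138116 + (1617016/1605381 - 458539/13424) = 138116 - 714422975575/21550634544 = 2975773017703529/21550634544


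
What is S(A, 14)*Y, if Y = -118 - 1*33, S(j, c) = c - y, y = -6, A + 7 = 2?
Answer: -3020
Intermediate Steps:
A = -5 (A = -7 + 2 = -5)
S(j, c) = 6 + c (S(j, c) = c - 1*(-6) = c + 6 = 6 + c)
Y = -151 (Y = -118 - 33 = -151)
S(A, 14)*Y = (6 + 14)*(-151) = 20*(-151) = -3020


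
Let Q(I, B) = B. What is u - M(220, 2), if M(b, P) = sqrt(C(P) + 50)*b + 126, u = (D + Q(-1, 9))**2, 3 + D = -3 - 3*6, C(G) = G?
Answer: 99 - 440*sqrt(13) ≈ -1487.4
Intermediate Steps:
D = -24 (D = -3 + (-3 - 3*6) = -3 + (-3 - 18) = -3 - 21 = -24)
u = 225 (u = (-24 + 9)**2 = (-15)**2 = 225)
M(b, P) = 126 + b*sqrt(50 + P) (M(b, P) = sqrt(P + 50)*b + 126 = sqrt(50 + P)*b + 126 = b*sqrt(50 + P) + 126 = 126 + b*sqrt(50 + P))
u - M(220, 2) = 225 - (126 + 220*sqrt(50 + 2)) = 225 - (126 + 220*sqrt(52)) = 225 - (126 + 220*(2*sqrt(13))) = 225 - (126 + 440*sqrt(13)) = 225 + (-126 - 440*sqrt(13)) = 99 - 440*sqrt(13)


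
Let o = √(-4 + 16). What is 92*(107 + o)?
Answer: 9844 + 184*√3 ≈ 10163.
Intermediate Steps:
o = 2*√3 (o = √12 = 2*√3 ≈ 3.4641)
92*(107 + o) = 92*(107 + 2*√3) = 9844 + 184*√3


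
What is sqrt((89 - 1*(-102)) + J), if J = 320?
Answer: sqrt(511) ≈ 22.605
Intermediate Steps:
sqrt((89 - 1*(-102)) + J) = sqrt((89 - 1*(-102)) + 320) = sqrt((89 + 102) + 320) = sqrt(191 + 320) = sqrt(511)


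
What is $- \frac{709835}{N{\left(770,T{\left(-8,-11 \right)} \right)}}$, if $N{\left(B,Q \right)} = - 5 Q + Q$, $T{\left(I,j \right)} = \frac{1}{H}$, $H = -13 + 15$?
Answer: $\frac{709835}{2} \approx 3.5492 \cdot 10^{5}$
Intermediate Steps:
$H = 2$
$T{\left(I,j \right)} = \frac{1}{2}$
$N{\left(B,Q \right)} = - 4 Q$
$- \frac{709835}{N{\left(770,T{\left(-8,-11 \right)} \right)}} = - \frac{709835}{\left(-4\right) \frac{1}{2}} = - \frac{709835}{-2} = \left(-709835\right) \left(- \frac{1}{2}\right) = \frac{709835}{2}$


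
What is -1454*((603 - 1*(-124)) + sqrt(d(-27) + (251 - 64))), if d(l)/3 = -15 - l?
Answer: -1057058 - 1454*sqrt(223) ≈ -1.0788e+6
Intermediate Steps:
d(l) = -45 - 3*l (d(l) = 3*(-15 - l) = -45 - 3*l)
-1454*((603 - 1*(-124)) + sqrt(d(-27) + (251 - 64))) = -1454*((603 - 1*(-124)) + sqrt((-45 - 3*(-27)) + (251 - 64))) = -1454*((603 + 124) + sqrt((-45 + 81) + 187)) = -1454*(727 + sqrt(36 + 187)) = -1454*(727 + sqrt(223)) = -1057058 - 1454*sqrt(223)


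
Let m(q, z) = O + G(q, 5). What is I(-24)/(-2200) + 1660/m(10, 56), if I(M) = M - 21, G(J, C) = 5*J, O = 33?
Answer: 8809/440 ≈ 20.020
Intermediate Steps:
I(M) = -21 + M
m(q, z) = 33 + 5*q
I(-24)/(-2200) + 1660/m(10, 56) = (-21 - 24)/(-2200) + 1660/(33 + 5*10) = -45*(-1/2200) + 1660/(33 + 50) = 9/440 + 1660/83 = 9/440 + 1660*(1/83) = 9/440 + 20 = 8809/440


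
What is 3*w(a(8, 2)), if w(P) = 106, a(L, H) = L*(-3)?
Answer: 318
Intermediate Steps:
a(L, H) = -3*L
3*w(a(8, 2)) = 3*106 = 318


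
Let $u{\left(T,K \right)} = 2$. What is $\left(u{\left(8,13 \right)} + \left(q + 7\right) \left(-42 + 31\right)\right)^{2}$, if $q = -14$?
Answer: $6241$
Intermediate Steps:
$\left(u{\left(8,13 \right)} + \left(q + 7\right) \left(-42 + 31\right)\right)^{2} = \left(2 + \left(-14 + 7\right) \left(-42 + 31\right)\right)^{2} = \left(2 - -77\right)^{2} = \left(2 + 77\right)^{2} = 79^{2} = 6241$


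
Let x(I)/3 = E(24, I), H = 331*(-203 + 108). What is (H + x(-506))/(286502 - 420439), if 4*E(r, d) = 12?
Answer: 31436/133937 ≈ 0.23471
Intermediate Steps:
H = -31445 (H = 331*(-95) = -31445)
E(r, d) = 3 (E(r, d) = (¼)*12 = 3)
x(I) = 9 (x(I) = 3*3 = 9)
(H + x(-506))/(286502 - 420439) = (-31445 + 9)/(286502 - 420439) = -31436/(-133937) = -31436*(-1/133937) = 31436/133937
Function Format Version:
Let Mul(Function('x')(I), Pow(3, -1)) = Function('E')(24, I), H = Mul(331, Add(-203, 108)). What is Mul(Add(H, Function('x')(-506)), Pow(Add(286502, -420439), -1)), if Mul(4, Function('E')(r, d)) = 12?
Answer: Rational(31436, 133937) ≈ 0.23471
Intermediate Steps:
H = -31445 (H = Mul(331, -95) = -31445)
Function('E')(r, d) = 3 (Function('E')(r, d) = Mul(Rational(1, 4), 12) = 3)
Function('x')(I) = 9 (Function('x')(I) = Mul(3, 3) = 9)
Mul(Add(H, Function('x')(-506)), Pow(Add(286502, -420439), -1)) = Mul(Add(-31445, 9), Pow(Add(286502, -420439), -1)) = Mul(-31436, Pow(-133937, -1)) = Mul(-31436, Rational(-1, 133937)) = Rational(31436, 133937)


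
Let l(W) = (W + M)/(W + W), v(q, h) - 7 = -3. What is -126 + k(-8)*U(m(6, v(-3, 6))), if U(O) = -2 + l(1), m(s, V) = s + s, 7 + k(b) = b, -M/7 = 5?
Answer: 159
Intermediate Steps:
M = -35 (M = -7*5 = -35)
k(b) = -7 + b
v(q, h) = 4 (v(q, h) = 7 - 3 = 4)
l(W) = (-35 + W)/(2*W) (l(W) = (W - 35)/(W + W) = (-35 + W)/((2*W)) = (-35 + W)*(1/(2*W)) = (-35 + W)/(2*W))
m(s, V) = 2*s
U(O) = -19 (U(O) = -2 + (½)*(-35 + 1)/1 = -2 + (½)*1*(-34) = -2 - 17 = -19)
-126 + k(-8)*U(m(6, v(-3, 6))) = -126 + (-7 - 8)*(-19) = -126 - 15*(-19) = -126 + 285 = 159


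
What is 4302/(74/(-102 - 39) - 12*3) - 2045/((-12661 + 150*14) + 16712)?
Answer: -1870808816/15838825 ≈ -118.12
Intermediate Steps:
4302/(74/(-102 - 39) - 12*3) - 2045/((-12661 + 150*14) + 16712) = 4302/(74/(-141) - 36) - 2045/((-12661 + 2100) + 16712) = 4302/(-1/141*74 - 36) - 2045/(-10561 + 16712) = 4302/(-74/141 - 36) - 2045/6151 = 4302/(-5150/141) - 2045*1/6151 = 4302*(-141/5150) - 2045/6151 = -303291/2575 - 2045/6151 = -1870808816/15838825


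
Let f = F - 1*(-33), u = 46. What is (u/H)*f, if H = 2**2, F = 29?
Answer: 713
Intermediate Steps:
H = 4
f = 62 (f = 29 - 1*(-33) = 29 + 33 = 62)
(u/H)*f = (46/4)*62 = (46*(1/4))*62 = (23/2)*62 = 713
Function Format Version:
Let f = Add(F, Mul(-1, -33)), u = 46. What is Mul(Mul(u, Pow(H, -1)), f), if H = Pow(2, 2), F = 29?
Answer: 713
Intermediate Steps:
H = 4
f = 62 (f = Add(29, Mul(-1, -33)) = Add(29, 33) = 62)
Mul(Mul(u, Pow(H, -1)), f) = Mul(Mul(46, Pow(4, -1)), 62) = Mul(Mul(46, Rational(1, 4)), 62) = Mul(Rational(23, 2), 62) = 713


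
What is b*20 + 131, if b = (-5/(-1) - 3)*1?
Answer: 171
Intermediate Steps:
b = 2 (b = (-5*(-1) - 3)*1 = (5 - 3)*1 = 2*1 = 2)
b*20 + 131 = 2*20 + 131 = 40 + 131 = 171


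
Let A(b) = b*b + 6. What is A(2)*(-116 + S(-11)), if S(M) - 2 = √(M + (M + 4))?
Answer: -1140 + 30*I*√2 ≈ -1140.0 + 42.426*I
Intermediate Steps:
A(b) = 6 + b² (A(b) = b² + 6 = 6 + b²)
S(M) = 2 + √(4 + 2*M) (S(M) = 2 + √(M + (M + 4)) = 2 + √(M + (4 + M)) = 2 + √(4 + 2*M))
A(2)*(-116 + S(-11)) = (6 + 2²)*(-116 + (2 + √(4 + 2*(-11)))) = (6 + 4)*(-116 + (2 + √(4 - 22))) = 10*(-116 + (2 + √(-18))) = 10*(-116 + (2 + 3*I*√2)) = 10*(-114 + 3*I*√2) = -1140 + 30*I*√2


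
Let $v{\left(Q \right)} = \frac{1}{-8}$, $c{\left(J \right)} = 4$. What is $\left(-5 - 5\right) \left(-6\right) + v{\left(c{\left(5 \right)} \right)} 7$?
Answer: $\frac{473}{8} \approx 59.125$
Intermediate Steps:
$v{\left(Q \right)} = - \frac{1}{8}$
$\left(-5 - 5\right) \left(-6\right) + v{\left(c{\left(5 \right)} \right)} 7 = \left(-5 - 5\right) \left(-6\right) - \frac{7}{8} = \left(-10\right) \left(-6\right) - \frac{7}{8} = 60 - \frac{7}{8} = \frac{473}{8}$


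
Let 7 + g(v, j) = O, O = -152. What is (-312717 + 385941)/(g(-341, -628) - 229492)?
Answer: -73224/229651 ≈ -0.31885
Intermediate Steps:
g(v, j) = -159 (g(v, j) = -7 - 152 = -159)
(-312717 + 385941)/(g(-341, -628) - 229492) = (-312717 + 385941)/(-159 - 229492) = 73224/(-229651) = 73224*(-1/229651) = -73224/229651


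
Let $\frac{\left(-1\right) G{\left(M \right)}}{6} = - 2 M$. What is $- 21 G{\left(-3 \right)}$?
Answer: $756$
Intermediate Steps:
$G{\left(M \right)} = 12 M$ ($G{\left(M \right)} = - 6 \left(- 2 M\right) = 12 M$)
$- 21 G{\left(-3 \right)} = - 21 \cdot 12 \left(-3\right) = \left(-21\right) \left(-36\right) = 756$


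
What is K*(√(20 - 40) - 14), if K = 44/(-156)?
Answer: 154/39 - 22*I*√5/39 ≈ 3.9487 - 1.2614*I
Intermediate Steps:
K = -11/39 (K = 44*(-1/156) = -11/39 ≈ -0.28205)
K*(√(20 - 40) - 14) = -11*(√(20 - 40) - 14)/39 = -11*(√(-20) - 14)/39 = -11*(2*I*√5 - 14)/39 = -11*(-14 + 2*I*√5)/39 = 154/39 - 22*I*√5/39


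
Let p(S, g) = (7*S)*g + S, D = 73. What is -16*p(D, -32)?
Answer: 260464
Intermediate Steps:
p(S, g) = S + 7*S*g (p(S, g) = 7*S*g + S = S + 7*S*g)
-16*p(D, -32) = -1168*(1 + 7*(-32)) = -1168*(1 - 224) = -1168*(-223) = -16*(-16279) = 260464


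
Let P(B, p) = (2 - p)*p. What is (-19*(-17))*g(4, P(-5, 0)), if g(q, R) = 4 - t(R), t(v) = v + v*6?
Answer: 1292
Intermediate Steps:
t(v) = 7*v (t(v) = v + 6*v = 7*v)
P(B, p) = p*(2 - p)
g(q, R) = 4 - 7*R
(-19*(-17))*g(4, P(-5, 0)) = (-19*(-17))*(4 - 0*(2 - 1*0)) = 323*(4 - 0*(2 + 0)) = 323*(4 - 0*2) = 323*(4 - 7*0) = 323*(4 + 0) = 323*4 = 1292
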